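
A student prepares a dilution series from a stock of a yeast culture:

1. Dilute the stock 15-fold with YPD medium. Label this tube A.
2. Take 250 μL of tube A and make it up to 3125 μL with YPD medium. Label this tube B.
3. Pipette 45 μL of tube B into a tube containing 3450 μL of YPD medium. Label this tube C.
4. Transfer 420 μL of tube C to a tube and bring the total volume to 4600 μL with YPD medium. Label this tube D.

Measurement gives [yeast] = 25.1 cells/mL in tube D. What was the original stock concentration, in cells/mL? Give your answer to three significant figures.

4.00 × 10^6 cells/mL

Step 1: 15-fold → factor 15
Step 2: 250 μL brought to 3125 μL → factor 3125/250 = 12.5
Step 3: 45 μL + 3450 μL = 3495 μL total → factor 3495/45 = 77.667
Step 4: 420 μL brought to 4600 μL → factor 4600/420 = 10.952
Overall dilution factor = 15 × 12.5 × 77.667 × 10.952 = 1.5949 × 10^5
Stock = 25.1 cells/mL × 1.5949 × 10^5 = 4.00 × 10^6 cells/mL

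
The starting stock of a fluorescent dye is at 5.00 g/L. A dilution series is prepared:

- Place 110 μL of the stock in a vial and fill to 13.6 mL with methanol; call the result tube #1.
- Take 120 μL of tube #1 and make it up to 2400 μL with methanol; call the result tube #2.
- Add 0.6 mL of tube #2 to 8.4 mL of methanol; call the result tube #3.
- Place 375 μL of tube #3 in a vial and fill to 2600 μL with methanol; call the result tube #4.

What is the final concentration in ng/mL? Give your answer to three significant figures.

Step 1: 110 μL brought to 13.6 mL → factor 13600/110 = 123.64
Step 2: 120 μL brought to 2400 μL → factor 2400/120 = 20
Step 3: 0.6 mL + 8.4 mL = 9 mL total → factor 9/0.6 = 15
Step 4: 375 μL brought to 2600 μL → factor 2600/375 = 6.9333
Overall dilution factor = 123.64 × 20 × 15 × 6.9333 = 2.5716 × 10^5
Final = 5.00 g/L / 2.5716 × 10^5 = 1.944 × 10^-5 g/L = 19.4 ng/mL

19.4 ng/mL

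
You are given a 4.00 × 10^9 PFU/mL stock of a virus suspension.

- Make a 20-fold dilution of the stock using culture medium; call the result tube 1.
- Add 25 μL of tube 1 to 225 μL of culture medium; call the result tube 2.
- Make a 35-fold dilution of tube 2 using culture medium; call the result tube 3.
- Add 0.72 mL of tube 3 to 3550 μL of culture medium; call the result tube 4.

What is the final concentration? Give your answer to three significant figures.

Step 1: 20-fold → factor 20
Step 2: 25 μL + 225 μL = 250 μL total → factor 250/25 = 10
Step 3: 35-fold → factor 35
Step 4: 0.72 mL + 3550 μL = 4.27 mL total → factor 4.27/0.72 = 5.9306
Overall dilution factor = 20 × 10 × 35 × 5.9306 = 41514
Final = 4.00 × 10^9 PFU/mL / 41514 = 9.64 × 10^4 PFU/mL

9.64 × 10^4 PFU/mL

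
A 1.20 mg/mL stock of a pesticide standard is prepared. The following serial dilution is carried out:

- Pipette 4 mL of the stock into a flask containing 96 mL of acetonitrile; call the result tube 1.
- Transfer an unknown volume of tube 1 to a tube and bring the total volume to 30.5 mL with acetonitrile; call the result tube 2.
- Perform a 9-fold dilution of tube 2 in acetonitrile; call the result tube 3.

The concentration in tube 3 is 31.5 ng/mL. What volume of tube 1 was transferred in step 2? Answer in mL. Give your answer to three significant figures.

Step 1: 4 mL + 96 mL = 100 mL total → factor 100/4 = 25
Step 2: v brought to 30.5 mL → factor = 30.5 mL/v
Step 3: 9-fold → factor 9
Product of known-step factors = 225
Overall factor = 1.20 mg/mL / (31.5 ng/mL) = 38095
Step-2 factor = 38095 / 225 = 169.31
v = 30.5 mL / 169.31 = 0.180 mL

0.180 mL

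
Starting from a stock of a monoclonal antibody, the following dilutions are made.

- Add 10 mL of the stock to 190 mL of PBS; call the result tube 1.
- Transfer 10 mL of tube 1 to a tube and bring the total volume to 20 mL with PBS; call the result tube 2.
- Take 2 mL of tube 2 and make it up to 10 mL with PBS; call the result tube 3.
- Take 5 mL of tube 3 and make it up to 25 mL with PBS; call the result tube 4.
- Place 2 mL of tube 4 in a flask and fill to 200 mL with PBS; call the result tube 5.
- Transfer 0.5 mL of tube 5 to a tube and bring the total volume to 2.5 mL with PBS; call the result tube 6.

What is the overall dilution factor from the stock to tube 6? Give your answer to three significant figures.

5.00 × 10^5

Step 1: 10 mL + 190 mL = 200 mL total → factor 200/10 = 20
Step 2: 10 mL brought to 20 mL → factor 20/10 = 2
Step 3: 2 mL brought to 10 mL → factor 10/2 = 5
Step 4: 5 mL brought to 25 mL → factor 25/5 = 5
Step 5: 2 mL brought to 200 mL → factor 200/2 = 100
Step 6: 0.5 mL brought to 2.5 mL → factor 2.5/0.5 = 5
Overall dilution factor = 20 × 2 × 5 × 5 × 100 × 5 = 5 × 10^5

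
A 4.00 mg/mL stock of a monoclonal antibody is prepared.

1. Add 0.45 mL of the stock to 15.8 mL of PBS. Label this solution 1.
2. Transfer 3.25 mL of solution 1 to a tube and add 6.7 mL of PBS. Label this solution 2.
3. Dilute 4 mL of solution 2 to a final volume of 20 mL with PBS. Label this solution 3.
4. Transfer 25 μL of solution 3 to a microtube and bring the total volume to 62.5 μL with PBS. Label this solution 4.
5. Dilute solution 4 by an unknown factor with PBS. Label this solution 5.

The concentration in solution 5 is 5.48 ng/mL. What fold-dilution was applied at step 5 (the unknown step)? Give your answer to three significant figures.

528-fold

Step 1: 0.45 mL + 15.8 mL = 16.25 mL total → factor 16.25/0.45 = 36.111
Step 2: 3.25 mL + 6.7 mL = 9.95 mL total → factor 9.95/3.25 = 3.0615
Step 3: 4 mL brought to 20 mL → factor 20/4 = 5
Step 4: 25 μL brought to 62.5 μL → factor 62.5/25 = 2.5
Step 5: unknown factor x
Product of known-step factors = 1381.9
Overall factor = 4.00 mg/mL / (5.48 ng/mL) = 7.2993 × 10^5
x = 7.2993 × 10^5 / 1381.9 = 528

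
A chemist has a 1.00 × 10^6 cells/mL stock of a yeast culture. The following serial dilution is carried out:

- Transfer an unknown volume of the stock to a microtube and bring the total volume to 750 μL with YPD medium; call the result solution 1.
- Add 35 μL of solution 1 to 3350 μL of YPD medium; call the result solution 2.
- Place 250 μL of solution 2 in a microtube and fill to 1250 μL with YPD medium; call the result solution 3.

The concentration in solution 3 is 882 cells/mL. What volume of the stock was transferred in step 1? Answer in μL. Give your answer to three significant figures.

320 μL

Step 1: v brought to 750 μL → factor = 750 μL/v
Step 2: 35 μL + 3350 μL = 3385 μL total → factor 3385/35 = 96.714
Step 3: 250 μL brought to 1250 μL → factor 1250/250 = 5
Product of known-step factors = 483.57
Overall factor = 1.00 × 10^6 cells/mL / (882 cells/mL) = 1133.8
Step-1 factor = 1133.8 / 483.57 = 2.3446
v = 750 μL / 2.3446 = 320 μL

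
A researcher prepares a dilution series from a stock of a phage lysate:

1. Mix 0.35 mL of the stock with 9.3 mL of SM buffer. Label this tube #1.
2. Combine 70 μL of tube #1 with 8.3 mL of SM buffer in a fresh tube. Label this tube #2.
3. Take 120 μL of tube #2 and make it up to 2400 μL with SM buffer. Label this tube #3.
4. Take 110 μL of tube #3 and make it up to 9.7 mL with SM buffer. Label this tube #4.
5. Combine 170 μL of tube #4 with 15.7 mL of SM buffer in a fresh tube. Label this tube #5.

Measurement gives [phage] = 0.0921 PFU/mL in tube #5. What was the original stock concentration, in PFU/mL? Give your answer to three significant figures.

5.00 × 10^7 PFU/mL

Step 1: 0.35 mL + 9.3 mL = 9.65 mL total → factor 9.65/0.35 = 27.571
Step 2: 70 μL + 8.3 mL = 8370 μL total → factor 8370/70 = 119.57
Step 3: 120 μL brought to 2400 μL → factor 2400/120 = 20
Step 4: 110 μL brought to 9.7 mL → factor 9700/110 = 88.182
Step 5: 170 μL + 15.7 mL = 15870 μL total → factor 15870/170 = 93.353
Overall dilution factor = 27.571 × 119.57 × 20 × 88.182 × 93.353 = 5.4278 × 10^8
Stock = 0.0921 PFU/mL × 5.4278 × 10^8 = 5.00 × 10^7 PFU/mL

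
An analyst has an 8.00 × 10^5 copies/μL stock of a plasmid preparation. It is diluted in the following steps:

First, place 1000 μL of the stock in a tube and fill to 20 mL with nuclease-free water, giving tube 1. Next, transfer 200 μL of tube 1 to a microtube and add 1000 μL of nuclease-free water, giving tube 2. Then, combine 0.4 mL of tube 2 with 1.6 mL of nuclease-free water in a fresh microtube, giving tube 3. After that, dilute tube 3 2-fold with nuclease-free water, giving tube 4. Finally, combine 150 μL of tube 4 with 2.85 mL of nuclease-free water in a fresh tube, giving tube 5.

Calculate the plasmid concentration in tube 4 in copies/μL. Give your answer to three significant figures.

667 copies/μL

Step 1: 1000 μL brought to 20 mL → factor 20000/1000 = 20
Step 2: 200 μL + 1000 μL = 1200 μL total → factor 1200/200 = 6
Step 3: 0.4 mL + 1.6 mL = 2 mL total → factor 2/0.4 = 5
Step 4: 2-fold → factor 2
Dilution factor through tube 4 = 20 × 6 × 5 × 2 = 1200
[tube 4] = 8.00 × 10^5 copies/μL / 1200 = 667 copies/μL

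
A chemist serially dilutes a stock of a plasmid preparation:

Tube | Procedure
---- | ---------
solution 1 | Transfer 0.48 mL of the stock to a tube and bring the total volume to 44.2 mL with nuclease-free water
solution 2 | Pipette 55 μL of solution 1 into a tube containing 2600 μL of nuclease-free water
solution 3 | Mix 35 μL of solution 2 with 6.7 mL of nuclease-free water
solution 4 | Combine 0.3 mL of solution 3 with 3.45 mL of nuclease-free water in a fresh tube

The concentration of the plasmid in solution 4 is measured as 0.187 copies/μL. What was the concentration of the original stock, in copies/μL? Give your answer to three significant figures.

Step 1: 0.48 mL brought to 44.2 mL → factor 44.2/0.48 = 92.083
Step 2: 55 μL + 2600 μL = 2655 μL total → factor 2655/55 = 48.273
Step 3: 35 μL + 6.7 mL = 6735 μL total → factor 6735/35 = 192.43
Step 4: 0.3 mL + 3.45 mL = 3.75 mL total → factor 3.75/0.3 = 12.5
Overall dilution factor = 92.083 × 48.273 × 192.43 × 12.5 = 1.0692 × 10^7
Stock = 0.187 copies/μL × 1.0692 × 10^7 = 2.00 × 10^6 copies/μL

2.00 × 10^6 copies/μL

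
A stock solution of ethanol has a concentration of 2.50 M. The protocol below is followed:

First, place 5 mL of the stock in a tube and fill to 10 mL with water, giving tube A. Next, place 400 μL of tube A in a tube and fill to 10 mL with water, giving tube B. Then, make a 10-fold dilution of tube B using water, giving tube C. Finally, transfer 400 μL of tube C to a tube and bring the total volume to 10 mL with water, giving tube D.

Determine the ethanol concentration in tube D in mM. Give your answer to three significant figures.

0.200 mM

Step 1: 5 mL brought to 10 mL → factor 10/5 = 2
Step 2: 400 μL brought to 10 mL → factor 10000/400 = 25
Step 3: 10-fold → factor 10
Step 4: 400 μL brought to 10 mL → factor 10000/400 = 25
Overall dilution factor = 2 × 25 × 10 × 25 = 12500
Final = 2.50 M / 12500 = 0.0002000 M = 0.200 mM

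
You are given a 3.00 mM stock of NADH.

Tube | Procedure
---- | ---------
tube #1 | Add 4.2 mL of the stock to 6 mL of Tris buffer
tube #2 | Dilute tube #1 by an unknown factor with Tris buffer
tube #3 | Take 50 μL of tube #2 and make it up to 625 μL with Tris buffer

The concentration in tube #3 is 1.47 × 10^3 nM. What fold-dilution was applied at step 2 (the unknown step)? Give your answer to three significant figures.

Step 1: 4.2 mL + 6 mL = 10.2 mL total → factor 10.2/4.2 = 2.4286
Step 2: unknown factor x
Step 3: 50 μL brought to 625 μL → factor 625/50 = 12.5
Product of known-step factors = 30.357
Overall factor = 3.00 mM / (1.47 × 10^3 nM) = 2040.8
x = 2040.8 / 30.357 = 67.2

67.2-fold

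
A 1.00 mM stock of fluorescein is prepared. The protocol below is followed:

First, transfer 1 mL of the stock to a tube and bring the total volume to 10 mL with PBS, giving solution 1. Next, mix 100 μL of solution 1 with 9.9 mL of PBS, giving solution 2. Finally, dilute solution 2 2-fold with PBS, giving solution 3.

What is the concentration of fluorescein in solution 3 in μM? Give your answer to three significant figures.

0.500 μM

Step 1: 1 mL brought to 10 mL → factor 10/1 = 10
Step 2: 100 μL + 9.9 mL = 10000 μL total → factor 10000/100 = 100
Step 3: 2-fold → factor 2
Overall dilution factor = 10 × 100 × 2 = 2000
Final = 1.00 mM / 2000 = 0.0005000 mM = 0.500 μM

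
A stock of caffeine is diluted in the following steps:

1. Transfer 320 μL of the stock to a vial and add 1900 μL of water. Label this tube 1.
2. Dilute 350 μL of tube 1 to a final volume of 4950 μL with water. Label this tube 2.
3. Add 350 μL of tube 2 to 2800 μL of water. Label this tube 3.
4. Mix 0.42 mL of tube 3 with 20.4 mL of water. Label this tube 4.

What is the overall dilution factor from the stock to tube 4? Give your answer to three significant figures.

Step 1: 320 μL + 1900 μL = 2220 μL total → factor 2220/320 = 6.9375
Step 2: 350 μL brought to 4950 μL → factor 4950/350 = 14.143
Step 3: 350 μL + 2800 μL = 3150 μL total → factor 3150/350 = 9
Step 4: 0.42 mL + 20.4 mL = 20.82 mL total → factor 20.82/0.42 = 49.571
Overall dilution factor = 6.9375 × 14.143 × 9 × 49.571 = 43774

4.38 × 10^4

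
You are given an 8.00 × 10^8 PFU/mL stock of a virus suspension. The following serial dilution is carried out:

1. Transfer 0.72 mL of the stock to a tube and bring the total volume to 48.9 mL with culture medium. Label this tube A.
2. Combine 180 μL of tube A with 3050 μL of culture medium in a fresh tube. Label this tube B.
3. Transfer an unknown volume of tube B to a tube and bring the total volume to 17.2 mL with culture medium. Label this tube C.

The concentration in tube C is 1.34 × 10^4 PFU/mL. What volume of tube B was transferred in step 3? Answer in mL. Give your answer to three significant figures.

Step 1: 0.72 mL brought to 48.9 mL → factor 48.9/0.72 = 67.917
Step 2: 180 μL + 3050 μL = 3230 μL total → factor 3230/180 = 17.944
Step 3: v brought to 17.2 mL → factor = 17.2 mL/v
Product of known-step factors = 1218.7
Overall factor = 8.00 × 10^8 PFU/mL / (1.34 × 10^4 PFU/mL) = 59701
Step-3 factor = 59701 / 1218.7 = 48.987
v = 17.2 mL / 48.987 = 0.351 mL

0.351 mL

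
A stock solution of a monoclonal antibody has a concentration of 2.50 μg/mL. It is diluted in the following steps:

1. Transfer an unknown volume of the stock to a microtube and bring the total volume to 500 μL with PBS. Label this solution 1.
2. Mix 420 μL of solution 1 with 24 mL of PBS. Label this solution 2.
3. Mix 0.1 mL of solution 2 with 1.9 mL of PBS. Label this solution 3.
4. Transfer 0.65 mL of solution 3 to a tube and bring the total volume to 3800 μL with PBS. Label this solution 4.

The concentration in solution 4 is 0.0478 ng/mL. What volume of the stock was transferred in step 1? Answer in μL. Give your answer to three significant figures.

Step 1: v brought to 500 μL → factor = 500 μL/v
Step 2: 420 μL + 24 mL = 24420 μL total → factor 24420/420 = 58.143
Step 3: 0.1 mL + 1.9 mL = 2 mL total → factor 2/0.1 = 20
Step 4: 0.65 mL brought to 3800 μL → factor 3.8/0.65 = 5.8462
Product of known-step factors = 6798.2
Overall factor = 2.50 μg/mL / (0.0478 ng/mL) = 52301
Step-1 factor = 52301 / 6798.2 = 7.6934
v = 500 μL / 7.6934 = 65.0 μL

65.0 μL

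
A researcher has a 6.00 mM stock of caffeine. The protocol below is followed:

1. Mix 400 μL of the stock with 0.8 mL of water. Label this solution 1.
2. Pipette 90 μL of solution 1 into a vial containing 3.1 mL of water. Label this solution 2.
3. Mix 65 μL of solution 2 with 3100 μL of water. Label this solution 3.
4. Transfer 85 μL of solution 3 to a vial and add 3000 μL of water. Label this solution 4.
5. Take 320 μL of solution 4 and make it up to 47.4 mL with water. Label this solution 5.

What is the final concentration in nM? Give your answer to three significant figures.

0.216 nM

Step 1: 400 μL + 0.8 mL = 1200 μL total → factor 1200/400 = 3
Step 2: 90 μL + 3.1 mL = 3190 μL total → factor 3190/90 = 35.444
Step 3: 65 μL + 3100 μL = 3165 μL total → factor 3165/65 = 48.692
Step 4: 85 μL + 3000 μL = 3085 μL total → factor 3085/85 = 36.294
Step 5: 320 μL brought to 47.4 mL → factor 47400/320 = 148.12
Overall dilution factor = 3 × 35.444 × 48.692 × 36.294 × 148.12 = 2.7835 × 10^7
Final = 6.00 mM / 2.7835 × 10^7 = 2.156 × 10^-7 mM = 0.216 nM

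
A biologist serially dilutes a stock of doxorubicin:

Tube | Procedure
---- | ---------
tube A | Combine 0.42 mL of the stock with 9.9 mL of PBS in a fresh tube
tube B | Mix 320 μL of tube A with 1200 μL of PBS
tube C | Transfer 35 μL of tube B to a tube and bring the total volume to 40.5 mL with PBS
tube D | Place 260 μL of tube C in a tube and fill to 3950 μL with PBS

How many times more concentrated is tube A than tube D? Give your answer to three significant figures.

Step 1: 0.42 mL + 9.9 mL = 10.32 mL total → factor 10.32/0.42 = 24.571
Step 2: 320 μL + 1200 μL = 1520 μL total → factor 1520/320 = 4.75
Step 3: 35 μL brought to 40.5 mL → factor 40500/35 = 1157.1
Step 4: 260 μL brought to 3950 μL → factor 3950/260 = 15.192
Dilution factor to tube A = 24.571; to tube D = 2.0518 × 10^6
[tube A]/[tube D] = (factor to tube D)/(factor to tube A) = 2.0518 × 10^6/24.571 = 8.35 × 10^4

8.35 × 10^4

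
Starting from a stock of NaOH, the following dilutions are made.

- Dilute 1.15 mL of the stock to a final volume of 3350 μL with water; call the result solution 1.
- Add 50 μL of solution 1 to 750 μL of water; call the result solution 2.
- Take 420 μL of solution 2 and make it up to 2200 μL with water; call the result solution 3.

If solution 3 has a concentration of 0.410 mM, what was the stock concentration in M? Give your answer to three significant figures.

0.100 M

Step 1: 1.15 mL brought to 3350 μL → factor 3.35/1.15 = 2.913
Step 2: 50 μL + 750 μL = 800 μL total → factor 800/50 = 16
Step 3: 420 μL brought to 2200 μL → factor 2200/420 = 5.2381
Overall dilution factor = 2.913 × 16 × 5.2381 = 244.14
Stock = 0.410 mM × 244.14 = 100.1 mM = 0.100 M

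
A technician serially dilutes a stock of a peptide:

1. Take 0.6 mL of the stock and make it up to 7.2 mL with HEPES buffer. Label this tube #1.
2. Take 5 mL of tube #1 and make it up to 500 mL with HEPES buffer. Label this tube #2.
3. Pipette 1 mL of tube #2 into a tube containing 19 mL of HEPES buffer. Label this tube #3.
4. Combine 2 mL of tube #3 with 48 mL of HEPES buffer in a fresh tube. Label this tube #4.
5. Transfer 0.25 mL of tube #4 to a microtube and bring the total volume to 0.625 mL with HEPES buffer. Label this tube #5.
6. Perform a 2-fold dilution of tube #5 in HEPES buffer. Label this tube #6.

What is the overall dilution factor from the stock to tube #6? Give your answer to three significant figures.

3.00 × 10^6

Step 1: 0.6 mL brought to 7.2 mL → factor 7.2/0.6 = 12
Step 2: 5 mL brought to 500 mL → factor 500/5 = 100
Step 3: 1 mL + 19 mL = 20 mL total → factor 20/1 = 20
Step 4: 2 mL + 48 mL = 50 mL total → factor 50/2 = 25
Step 5: 0.25 mL brought to 0.625 mL → factor 0.625/0.25 = 2.5
Step 6: 2-fold → factor 2
Overall dilution factor = 12 × 100 × 20 × 25 × 2.5 × 2 = 3 × 10^6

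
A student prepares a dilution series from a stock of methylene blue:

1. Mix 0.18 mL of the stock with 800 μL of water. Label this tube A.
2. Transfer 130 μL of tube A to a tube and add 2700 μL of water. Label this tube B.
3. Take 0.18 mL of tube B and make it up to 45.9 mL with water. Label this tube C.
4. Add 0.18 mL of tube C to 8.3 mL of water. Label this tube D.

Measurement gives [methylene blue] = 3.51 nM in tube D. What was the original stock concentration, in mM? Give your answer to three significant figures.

5.00 mM

Step 1: 0.18 mL + 800 μL = 0.98 mL total → factor 0.98/0.18 = 5.4444
Step 2: 130 μL + 2700 μL = 2830 μL total → factor 2830/130 = 21.769
Step 3: 0.18 mL brought to 45.9 mL → factor 45.9/0.18 = 255
Step 4: 0.18 mL + 8.3 mL = 8.48 mL total → factor 8.48/0.18 = 47.111
Overall dilution factor = 5.4444 × 21.769 × 255 × 47.111 = 1.4238 × 10^6
Stock = 3.51 nM × 1.4238 × 10^6 = 4.998 × 10^6 nM = 5.00 mM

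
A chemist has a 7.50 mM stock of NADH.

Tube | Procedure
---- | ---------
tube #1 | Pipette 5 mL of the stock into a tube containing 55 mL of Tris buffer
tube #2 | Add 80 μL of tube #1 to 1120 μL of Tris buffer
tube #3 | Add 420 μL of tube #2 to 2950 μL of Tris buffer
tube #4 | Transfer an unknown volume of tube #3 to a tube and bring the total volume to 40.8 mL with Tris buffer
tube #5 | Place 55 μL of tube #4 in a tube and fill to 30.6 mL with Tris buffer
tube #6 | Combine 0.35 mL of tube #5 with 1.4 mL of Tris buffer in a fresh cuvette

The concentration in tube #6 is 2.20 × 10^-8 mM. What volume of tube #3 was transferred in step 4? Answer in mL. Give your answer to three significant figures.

Step 1: 5 mL + 55 mL = 60 mL total → factor 60/5 = 12
Step 2: 80 μL + 1120 μL = 1200 μL total → factor 1200/80 = 15
Step 3: 420 μL + 2950 μL = 3370 μL total → factor 3370/420 = 8.0238
Step 4: v brought to 40.8 mL → factor = 40.8 mL/v
Step 5: 55 μL brought to 30.6 mL → factor 30600/55 = 556.36
Step 6: 0.35 mL + 1.4 mL = 1.75 mL total → factor 1.75/0.35 = 5
Product of known-step factors = 4.0177 × 10^6
Overall factor = 7.50 mM / (2.20 × 10^-8 mM) = 3.4091 × 10^8
Step-4 factor = 3.4091 × 10^8 / 4.0177 × 10^6 = 84.851
v = 40.8 mL / 84.851 = 0.481 mL

0.481 mL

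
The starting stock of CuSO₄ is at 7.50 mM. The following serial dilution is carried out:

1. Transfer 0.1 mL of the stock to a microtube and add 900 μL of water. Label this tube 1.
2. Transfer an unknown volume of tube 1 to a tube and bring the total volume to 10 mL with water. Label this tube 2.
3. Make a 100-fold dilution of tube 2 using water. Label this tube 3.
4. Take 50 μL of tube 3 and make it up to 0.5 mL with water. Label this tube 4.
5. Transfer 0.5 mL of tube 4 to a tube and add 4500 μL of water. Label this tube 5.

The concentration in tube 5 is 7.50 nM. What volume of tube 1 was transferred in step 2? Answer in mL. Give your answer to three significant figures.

Step 1: 0.1 mL + 900 μL = 1 mL total → factor 1/0.1 = 10
Step 2: v brought to 10 mL → factor = 10 mL/v
Step 3: 100-fold → factor 100
Step 4: 50 μL brought to 0.5 mL → factor 500/50 = 10
Step 5: 0.5 mL + 4500 μL = 5 mL total → factor 5/0.5 = 10
Product of known-step factors = 1 × 10^5
Overall factor = 7.50 mM / (7.50 nM) = 1 × 10^6
Step-2 factor = 1 × 10^6 / 1 × 10^5 = 10
v = 10 mL / 10 = 1.00 mL

1.00 mL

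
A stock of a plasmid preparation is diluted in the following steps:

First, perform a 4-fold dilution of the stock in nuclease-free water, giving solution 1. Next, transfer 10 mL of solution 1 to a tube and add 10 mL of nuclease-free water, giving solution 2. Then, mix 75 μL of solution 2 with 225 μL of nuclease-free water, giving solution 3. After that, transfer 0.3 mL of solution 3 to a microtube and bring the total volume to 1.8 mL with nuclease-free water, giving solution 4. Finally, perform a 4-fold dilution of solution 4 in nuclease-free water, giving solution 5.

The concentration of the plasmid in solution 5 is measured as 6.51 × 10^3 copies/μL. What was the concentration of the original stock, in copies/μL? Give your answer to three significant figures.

Step 1: 4-fold → factor 4
Step 2: 10 mL + 10 mL = 20 mL total → factor 20/10 = 2
Step 3: 75 μL + 225 μL = 300 μL total → factor 300/75 = 4
Step 4: 0.3 mL brought to 1.8 mL → factor 1.8/0.3 = 6
Step 5: 4-fold → factor 4
Overall dilution factor = 4 × 2 × 4 × 6 × 4 = 768
Stock = 6.51 × 10^3 copies/μL × 768 = 5.00 × 10^6 copies/μL

5.00 × 10^6 copies/μL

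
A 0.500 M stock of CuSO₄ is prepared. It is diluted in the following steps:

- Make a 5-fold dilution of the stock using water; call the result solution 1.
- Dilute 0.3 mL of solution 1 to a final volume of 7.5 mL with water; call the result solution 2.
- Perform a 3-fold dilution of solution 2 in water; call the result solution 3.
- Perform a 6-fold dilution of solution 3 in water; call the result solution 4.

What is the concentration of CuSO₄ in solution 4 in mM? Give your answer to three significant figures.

0.222 mM

Step 1: 5-fold → factor 5
Step 2: 0.3 mL brought to 7.5 mL → factor 7.5/0.3 = 25
Step 3: 3-fold → factor 3
Step 4: 6-fold → factor 6
Overall dilution factor = 5 × 25 × 3 × 6 = 2250
Final = 0.500 M / 2250 = 0.0002222 M = 0.222 mM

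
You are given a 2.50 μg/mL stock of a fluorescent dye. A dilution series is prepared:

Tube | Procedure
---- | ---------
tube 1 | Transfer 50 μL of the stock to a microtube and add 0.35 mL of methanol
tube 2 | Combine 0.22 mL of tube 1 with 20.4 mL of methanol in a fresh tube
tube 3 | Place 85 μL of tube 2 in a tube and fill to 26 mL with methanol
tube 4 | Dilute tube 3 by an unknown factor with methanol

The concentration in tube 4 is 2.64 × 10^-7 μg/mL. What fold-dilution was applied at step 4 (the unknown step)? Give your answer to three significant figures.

Step 1: 50 μL + 0.35 mL = 400 μL total → factor 400/50 = 8
Step 2: 0.22 mL + 20.4 mL = 20.62 mL total → factor 20.62/0.22 = 93.727
Step 3: 85 μL brought to 26 mL → factor 26000/85 = 305.88
Step 4: unknown factor x
Product of known-step factors = 2.2936 × 10^5
Overall factor = 2.50 μg/mL / (2.64 × 10^-7 μg/mL) = 9.4697 × 10^6
x = 9.4697 × 10^6 / 2.2936 × 10^5 = 41.3

41.3-fold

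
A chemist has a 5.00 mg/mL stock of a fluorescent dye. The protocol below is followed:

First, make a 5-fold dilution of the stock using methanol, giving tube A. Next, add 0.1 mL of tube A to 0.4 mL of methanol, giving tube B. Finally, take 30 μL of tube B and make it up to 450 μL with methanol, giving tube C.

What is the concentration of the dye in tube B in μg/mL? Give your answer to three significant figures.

Step 1: 5-fold → factor 5
Step 2: 0.1 mL + 0.4 mL = 0.5 mL total → factor 0.5/0.1 = 5
Dilution factor through tube B = 5 × 5 = 25
[tube B] = 5.00 mg/mL / 25 = 0.2000 mg/mL = 200 μg/mL

200 μg/mL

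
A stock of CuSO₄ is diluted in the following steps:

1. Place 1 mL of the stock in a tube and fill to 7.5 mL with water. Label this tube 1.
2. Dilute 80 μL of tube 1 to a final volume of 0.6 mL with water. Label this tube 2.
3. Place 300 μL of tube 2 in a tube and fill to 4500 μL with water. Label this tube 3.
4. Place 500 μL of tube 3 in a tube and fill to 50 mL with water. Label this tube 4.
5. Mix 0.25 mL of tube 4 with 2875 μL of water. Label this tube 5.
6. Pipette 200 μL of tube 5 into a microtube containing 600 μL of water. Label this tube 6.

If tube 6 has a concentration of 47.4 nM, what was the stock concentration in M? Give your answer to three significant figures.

0.200 M

Step 1: 1 mL brought to 7.5 mL → factor 7.5/1 = 7.5
Step 2: 80 μL brought to 0.6 mL → factor 600/80 = 7.5
Step 3: 300 μL brought to 4500 μL → factor 4500/300 = 15
Step 4: 500 μL brought to 50 mL → factor 50000/500 = 100
Step 5: 0.25 mL + 2875 μL = 3.125 mL total → factor 3.125/0.25 = 12.5
Step 6: 200 μL + 600 μL = 800 μL total → factor 800/200 = 4
Overall dilution factor = 7.5 × 7.5 × 15 × 100 × 12.5 × 4 = 4.2188 × 10^6
Stock = 47.4 nM × 4.2188 × 10^6 = 2.000 × 10^8 nM = 0.200 M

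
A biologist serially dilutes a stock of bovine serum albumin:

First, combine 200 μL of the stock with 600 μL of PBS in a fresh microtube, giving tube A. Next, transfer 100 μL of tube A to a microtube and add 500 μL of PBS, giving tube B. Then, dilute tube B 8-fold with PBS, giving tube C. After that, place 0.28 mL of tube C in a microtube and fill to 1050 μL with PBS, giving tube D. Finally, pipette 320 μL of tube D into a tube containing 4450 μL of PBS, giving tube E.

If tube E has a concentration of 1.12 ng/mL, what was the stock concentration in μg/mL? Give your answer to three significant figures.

Step 1: 200 μL + 600 μL = 800 μL total → factor 800/200 = 4
Step 2: 100 μL + 500 μL = 600 μL total → factor 600/100 = 6
Step 3: 8-fold → factor 8
Step 4: 0.28 mL brought to 1050 μL → factor 1.05/0.28 = 3.75
Step 5: 320 μL + 4450 μL = 4770 μL total → factor 4770/320 = 14.906
Overall dilution factor = 4 × 6 × 8 × 3.75 × 14.906 = 10732
Stock = 1.12 ng/mL × 10732 = 1.202 × 10^4 ng/mL = 12.0 μg/mL

12.0 μg/mL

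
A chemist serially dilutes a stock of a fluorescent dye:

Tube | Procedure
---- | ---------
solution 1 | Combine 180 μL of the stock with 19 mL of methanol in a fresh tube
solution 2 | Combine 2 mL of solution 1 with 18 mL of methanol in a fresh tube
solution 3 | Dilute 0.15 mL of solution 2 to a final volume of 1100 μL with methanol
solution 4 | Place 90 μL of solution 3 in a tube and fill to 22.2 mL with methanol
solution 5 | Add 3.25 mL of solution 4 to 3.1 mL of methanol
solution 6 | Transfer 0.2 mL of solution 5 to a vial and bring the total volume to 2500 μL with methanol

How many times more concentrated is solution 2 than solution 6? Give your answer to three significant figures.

Step 1: 180 μL + 19 mL = 19180 μL total → factor 19180/180 = 106.56
Step 2: 2 mL + 18 mL = 20 mL total → factor 20/2 = 10
Step 3: 0.15 mL brought to 1100 μL → factor 1.1/0.15 = 7.3333
Step 4: 90 μL brought to 22.2 mL → factor 22200/90 = 246.67
Step 5: 3.25 mL + 3.1 mL = 6.35 mL total → factor 6.35/3.25 = 1.9538
Step 6: 0.2 mL brought to 2500 μL → factor 2.5/0.2 = 12.5
Dilution factor to solution 2 = 1065.6; to solution 6 = 4.7075 × 10^7
[solution 2]/[solution 6] = (factor to solution 6)/(factor to solution 2) = 4.7075 × 10^7/1065.6 = 4.42 × 10^4

4.42 × 10^4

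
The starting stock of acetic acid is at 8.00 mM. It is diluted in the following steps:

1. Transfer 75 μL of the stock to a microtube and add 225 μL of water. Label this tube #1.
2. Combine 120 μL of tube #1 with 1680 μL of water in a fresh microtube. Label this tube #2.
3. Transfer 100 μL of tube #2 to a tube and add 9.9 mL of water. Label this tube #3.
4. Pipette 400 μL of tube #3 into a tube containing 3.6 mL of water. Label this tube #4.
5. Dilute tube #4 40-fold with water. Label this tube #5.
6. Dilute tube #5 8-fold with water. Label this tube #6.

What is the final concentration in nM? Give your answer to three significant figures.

0.417 nM

Step 1: 75 μL + 225 μL = 300 μL total → factor 300/75 = 4
Step 2: 120 μL + 1680 μL = 1800 μL total → factor 1800/120 = 15
Step 3: 100 μL + 9.9 mL = 10000 μL total → factor 10000/100 = 100
Step 4: 400 μL + 3.6 mL = 4000 μL total → factor 4000/400 = 10
Step 5: 40-fold → factor 40
Step 6: 8-fold → factor 8
Overall dilution factor = 4 × 15 × 100 × 10 × 40 × 8 = 1.92 × 10^7
Final = 8.00 mM / 1.92 × 10^7 = 4.167 × 10^-7 mM = 0.417 nM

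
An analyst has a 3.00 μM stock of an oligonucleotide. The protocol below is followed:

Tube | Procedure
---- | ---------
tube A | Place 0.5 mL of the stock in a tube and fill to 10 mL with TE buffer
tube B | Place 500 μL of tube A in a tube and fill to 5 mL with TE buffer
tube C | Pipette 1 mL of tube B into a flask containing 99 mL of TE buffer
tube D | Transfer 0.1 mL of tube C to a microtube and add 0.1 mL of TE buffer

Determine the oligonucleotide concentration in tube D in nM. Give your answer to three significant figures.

0.0750 nM

Step 1: 0.5 mL brought to 10 mL → factor 10/0.5 = 20
Step 2: 500 μL brought to 5 mL → factor 5000/500 = 10
Step 3: 1 mL + 99 mL = 100 mL total → factor 100/1 = 100
Step 4: 0.1 mL + 0.1 mL = 0.2 mL total → factor 0.2/0.1 = 2
Overall dilution factor = 20 × 10 × 100 × 2 = 40000
Final = 3.00 μM / 40000 = 7.500 × 10^-5 μM = 0.0750 nM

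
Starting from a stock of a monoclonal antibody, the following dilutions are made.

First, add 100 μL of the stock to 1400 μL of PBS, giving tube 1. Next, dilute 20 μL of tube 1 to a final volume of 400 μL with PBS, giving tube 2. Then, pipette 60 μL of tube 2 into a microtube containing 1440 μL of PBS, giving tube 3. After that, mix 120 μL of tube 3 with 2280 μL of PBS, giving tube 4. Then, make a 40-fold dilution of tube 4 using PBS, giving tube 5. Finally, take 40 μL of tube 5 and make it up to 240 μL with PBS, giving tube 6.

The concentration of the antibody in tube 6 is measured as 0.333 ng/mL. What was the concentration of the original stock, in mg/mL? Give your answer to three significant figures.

12.0 mg/mL

Step 1: 100 μL + 1400 μL = 1500 μL total → factor 1500/100 = 15
Step 2: 20 μL brought to 400 μL → factor 400/20 = 20
Step 3: 60 μL + 1440 μL = 1500 μL total → factor 1500/60 = 25
Step 4: 120 μL + 2280 μL = 2400 μL total → factor 2400/120 = 20
Step 5: 40-fold → factor 40
Step 6: 40 μL brought to 240 μL → factor 240/40 = 6
Overall dilution factor = 15 × 20 × 25 × 20 × 40 × 6 = 3.6 × 10^7
Stock = 0.333 ng/mL × 3.6 × 10^7 = 1.199 × 10^7 ng/mL = 12.0 mg/mL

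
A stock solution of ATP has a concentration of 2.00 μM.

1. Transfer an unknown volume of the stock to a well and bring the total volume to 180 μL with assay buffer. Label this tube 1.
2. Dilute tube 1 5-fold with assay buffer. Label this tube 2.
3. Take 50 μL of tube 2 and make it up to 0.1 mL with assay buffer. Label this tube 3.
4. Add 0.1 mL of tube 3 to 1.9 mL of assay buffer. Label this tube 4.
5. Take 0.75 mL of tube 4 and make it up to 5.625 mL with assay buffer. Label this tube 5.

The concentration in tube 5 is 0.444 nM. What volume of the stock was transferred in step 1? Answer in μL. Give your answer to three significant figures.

Step 1: v brought to 180 μL → factor = 180 μL/v
Step 2: 5-fold → factor 5
Step 3: 50 μL brought to 0.1 mL → factor 100/50 = 2
Step 4: 0.1 mL + 1.9 mL = 2 mL total → factor 2/0.1 = 20
Step 5: 0.75 mL brought to 5.625 mL → factor 5.625/0.75 = 7.5
Product of known-step factors = 1500
Overall factor = 2.00 μM / (0.444 nM) = 4504.5
Step-1 factor = 4504.5 / 1500 = 3.003
v = 180 μL / 3.003 = 59.9 μL

59.9 μL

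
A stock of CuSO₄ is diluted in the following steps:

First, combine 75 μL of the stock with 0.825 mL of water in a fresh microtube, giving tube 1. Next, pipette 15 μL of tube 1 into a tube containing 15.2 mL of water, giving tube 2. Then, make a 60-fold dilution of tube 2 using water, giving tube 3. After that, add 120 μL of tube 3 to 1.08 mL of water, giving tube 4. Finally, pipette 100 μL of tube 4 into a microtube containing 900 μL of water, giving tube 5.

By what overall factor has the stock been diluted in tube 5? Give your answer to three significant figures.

Step 1: 75 μL + 0.825 mL = 900 μL total → factor 900/75 = 12
Step 2: 15 μL + 15.2 mL = 15215 μL total → factor 15215/15 = 1014.3
Step 3: 60-fold → factor 60
Step 4: 120 μL + 1.08 mL = 1200 μL total → factor 1200/120 = 10
Step 5: 100 μL + 900 μL = 1000 μL total → factor 1000/100 = 10
Overall dilution factor = 12 × 1014.3 × 60 × 10 × 10 = 7.3032 × 10^7

7.30 × 10^7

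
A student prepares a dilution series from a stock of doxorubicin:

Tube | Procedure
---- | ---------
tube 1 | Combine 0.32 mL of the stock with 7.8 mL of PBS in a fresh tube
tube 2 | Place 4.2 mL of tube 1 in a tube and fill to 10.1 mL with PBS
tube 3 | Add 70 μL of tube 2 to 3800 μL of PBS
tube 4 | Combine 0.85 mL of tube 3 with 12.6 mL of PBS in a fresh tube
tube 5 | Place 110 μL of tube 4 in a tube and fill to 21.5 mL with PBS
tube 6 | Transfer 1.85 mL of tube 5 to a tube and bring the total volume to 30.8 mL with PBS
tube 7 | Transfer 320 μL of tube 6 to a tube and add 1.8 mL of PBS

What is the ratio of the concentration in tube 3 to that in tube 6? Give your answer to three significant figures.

5.15 × 10^4

Step 1: 0.32 mL + 7.8 mL = 8.12 mL total → factor 8.12/0.32 = 25.375
Step 2: 4.2 mL brought to 10.1 mL → factor 10.1/4.2 = 2.4048
Step 3: 70 μL + 3800 μL = 3870 μL total → factor 3870/70 = 55.286
Step 4: 0.85 mL + 12.6 mL = 13.45 mL total → factor 13.45/0.85 = 15.824
Step 5: 110 μL brought to 21.5 mL → factor 21500/110 = 195.45
Step 6: 1.85 mL brought to 30.8 mL → factor 30.8/1.85 = 16.649
Dilution factor to tube 3 = 3373.6; to tube 6 = 1.7371 × 10^8
[tube 3]/[tube 6] = (factor to tube 6)/(factor to tube 3) = 1.7371 × 10^8/3373.6 = 5.15 × 10^4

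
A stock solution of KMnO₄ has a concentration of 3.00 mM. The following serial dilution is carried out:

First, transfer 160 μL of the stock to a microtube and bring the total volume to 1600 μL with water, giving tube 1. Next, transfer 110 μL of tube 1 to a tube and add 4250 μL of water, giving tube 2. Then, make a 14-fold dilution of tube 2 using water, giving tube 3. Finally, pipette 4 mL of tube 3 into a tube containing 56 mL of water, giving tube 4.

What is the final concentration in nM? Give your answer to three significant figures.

36.0 nM

Step 1: 160 μL brought to 1600 μL → factor 1600/160 = 10
Step 2: 110 μL + 4250 μL = 4360 μL total → factor 4360/110 = 39.636
Step 3: 14-fold → factor 14
Step 4: 4 mL + 56 mL = 60 mL total → factor 60/4 = 15
Overall dilution factor = 10 × 39.636 × 14 × 15 = 83236
Final = 3.00 mM / 83236 = 3.604 × 10^-5 mM = 36.0 nM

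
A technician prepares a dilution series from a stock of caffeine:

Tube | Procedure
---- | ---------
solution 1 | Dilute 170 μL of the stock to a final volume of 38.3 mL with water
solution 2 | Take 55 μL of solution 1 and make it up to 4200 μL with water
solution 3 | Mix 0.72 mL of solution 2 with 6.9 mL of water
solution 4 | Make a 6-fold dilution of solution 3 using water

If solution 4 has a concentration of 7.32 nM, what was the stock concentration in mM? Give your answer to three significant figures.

8.00 mM

Step 1: 170 μL brought to 38.3 mL → factor 38300/170 = 225.29
Step 2: 55 μL brought to 4200 μL → factor 4200/55 = 76.364
Step 3: 0.72 mL + 6.9 mL = 7.62 mL total → factor 7.62/0.72 = 10.583
Step 4: 6-fold → factor 6
Overall dilution factor = 225.29 × 76.364 × 10.583 × 6 = 1.0925 × 10^6
Stock = 7.32 nM × 1.0925 × 10^6 = 7.997 × 10^6 nM = 8.00 mM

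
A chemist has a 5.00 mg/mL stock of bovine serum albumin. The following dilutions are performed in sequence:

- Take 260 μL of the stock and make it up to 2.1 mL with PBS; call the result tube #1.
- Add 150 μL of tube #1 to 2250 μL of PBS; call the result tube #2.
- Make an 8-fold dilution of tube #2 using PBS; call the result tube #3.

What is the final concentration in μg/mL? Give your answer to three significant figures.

4.84 μg/mL

Step 1: 260 μL brought to 2.1 mL → factor 2100/260 = 8.0769
Step 2: 150 μL + 2250 μL = 2400 μL total → factor 2400/150 = 16
Step 3: 8-fold → factor 8
Overall dilution factor = 8.0769 × 16 × 8 = 1033.8
Final = 5.00 mg/mL / 1033.8 = 0.004836 mg/mL = 4.84 μg/mL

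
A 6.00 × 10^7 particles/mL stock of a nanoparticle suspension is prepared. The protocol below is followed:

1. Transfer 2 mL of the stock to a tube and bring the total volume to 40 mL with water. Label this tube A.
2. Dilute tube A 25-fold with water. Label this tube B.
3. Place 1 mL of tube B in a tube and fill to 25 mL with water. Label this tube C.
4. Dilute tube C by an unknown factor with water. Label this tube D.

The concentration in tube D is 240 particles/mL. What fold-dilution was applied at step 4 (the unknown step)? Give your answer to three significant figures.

20.0-fold

Step 1: 2 mL brought to 40 mL → factor 40/2 = 20
Step 2: 25-fold → factor 25
Step 3: 1 mL brought to 25 mL → factor 25/1 = 25
Step 4: unknown factor x
Product of known-step factors = 12500
Overall factor = 6.00 × 10^7 particles/mL / (240 particles/mL) = 2.5 × 10^5
x = 2.5 × 10^5 / 12500 = 20.0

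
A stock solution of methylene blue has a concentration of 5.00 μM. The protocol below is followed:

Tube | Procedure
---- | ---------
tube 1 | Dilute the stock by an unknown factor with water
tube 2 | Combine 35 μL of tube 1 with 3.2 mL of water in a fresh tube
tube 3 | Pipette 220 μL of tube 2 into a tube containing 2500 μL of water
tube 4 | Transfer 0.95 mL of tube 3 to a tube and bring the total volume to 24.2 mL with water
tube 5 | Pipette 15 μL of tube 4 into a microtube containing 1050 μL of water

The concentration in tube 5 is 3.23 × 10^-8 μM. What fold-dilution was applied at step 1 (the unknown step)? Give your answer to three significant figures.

Step 1: unknown factor x
Step 2: 35 μL + 3.2 mL = 3235 μL total → factor 3235/35 = 92.429
Step 3: 220 μL + 2500 μL = 2720 μL total → factor 2720/220 = 12.364
Step 4: 0.95 mL brought to 24.2 mL → factor 24.2/0.95 = 25.474
Step 5: 15 μL + 1050 μL = 1065 μL total → factor 1065/15 = 71
Product of known-step factors = 2.0668 × 10^6
Overall factor = 5.00 μM / (3.23 × 10^-8 μM) = 1.548 × 10^8
x = 1.548 × 10^8 / 2.0668 × 10^6 = 74.9

74.9-fold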